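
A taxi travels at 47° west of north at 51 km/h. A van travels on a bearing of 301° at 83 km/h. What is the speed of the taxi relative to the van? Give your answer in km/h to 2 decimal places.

34.77 km/h

Taking east as x and north as y: taxi velocity = (-37.299, 34.782) km/h; van velocity = (-71.145, 42.748) km/h.
Velocity of taxi relative to van = (-37.299, 34.782) − (-71.145, 42.748) = (33.846, -7.966) km/h.
Magnitude = |(33.846, -7.966)| = 34.771 km/h.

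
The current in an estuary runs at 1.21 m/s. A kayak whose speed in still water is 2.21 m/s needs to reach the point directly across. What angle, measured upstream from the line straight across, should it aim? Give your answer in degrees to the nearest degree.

33°

To cancel the current, the upstream component of the kayak's velocity must equal the flow: 2.21 sin θ = 1.21.
sin θ = 1.21 / 2.21 = 0.5475.
θ = arcsin(0.5475) = 33.196°.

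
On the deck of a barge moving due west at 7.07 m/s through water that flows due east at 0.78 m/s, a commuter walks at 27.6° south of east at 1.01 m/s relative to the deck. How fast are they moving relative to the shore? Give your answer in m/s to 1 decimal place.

5.4 m/s

In east/north components (m/s): commuter relative to barge = (0.895, -0.468); barge relative to water = (-7.070, 0.000); water relative to ground = (0.780, 0.000).
Sum = (-5.395, -0.468) m/s.
Speed = |(-5.395, -0.468)| = 5.415 m/s.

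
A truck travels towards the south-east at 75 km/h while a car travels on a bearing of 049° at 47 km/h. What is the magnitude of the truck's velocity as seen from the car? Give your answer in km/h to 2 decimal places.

Taking east as x and north as y: truck velocity = (53.033, -53.033) km/h; car velocity = (35.471, 30.835) km/h.
Velocity of truck relative to car = (53.033, -53.033) − (35.471, 30.835) = (17.562, -83.868) km/h.
Magnitude = |(17.562, -83.868)| = 85.687 km/h.

85.69 km/h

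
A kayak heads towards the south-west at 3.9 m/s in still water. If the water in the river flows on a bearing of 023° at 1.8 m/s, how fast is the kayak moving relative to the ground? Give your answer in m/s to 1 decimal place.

Taking east as x and north as y: velocity relative to the water = (-2.758, -2.758) m/s; the water relative to ground = (0.703, 1.657) m/s.
Velocity relative to ground = (-2.758, -2.758) + (0.703, 1.657) = (-2.054, -1.101) m/s.
Speed = |(-2.054, -1.101)| = 2.331 m/s.

2.3 m/s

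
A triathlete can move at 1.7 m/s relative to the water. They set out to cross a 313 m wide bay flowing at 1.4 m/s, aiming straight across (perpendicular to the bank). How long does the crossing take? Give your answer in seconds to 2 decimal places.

184.12 s

The component of the triathlete's velocity perpendicular to the bank is 1.7 m/s.
The current is parallel to the bank, so it does not affect the crossing time.
Time = 313 / 1.700 = 184.118 s.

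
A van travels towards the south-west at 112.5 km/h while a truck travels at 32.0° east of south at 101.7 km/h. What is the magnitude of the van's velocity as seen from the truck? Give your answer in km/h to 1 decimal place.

133.6 km/h

Taking east as x and north as y: van velocity = (-79.550, -79.550) km/h; truck velocity = (53.893, -86.246) km/h.
Velocity of van relative to truck = (-79.550, -79.550) − (53.893, -86.246) = (-133.442, 6.697) km/h.
Magnitude = |(-133.442, 6.697)| = 133.610 km/h.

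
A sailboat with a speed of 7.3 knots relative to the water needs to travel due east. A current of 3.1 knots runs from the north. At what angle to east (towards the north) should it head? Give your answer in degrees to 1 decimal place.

25.1°

The current pushes perpendicular to the desired track; the heading must have a component into the current equal to 3.1 knots: 7.3 sin θ = 3.1.
sin θ = 0.4247, so θ = 25.129°.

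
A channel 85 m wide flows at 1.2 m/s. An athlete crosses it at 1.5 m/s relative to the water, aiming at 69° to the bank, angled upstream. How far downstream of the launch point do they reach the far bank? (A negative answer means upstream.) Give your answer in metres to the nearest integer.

40 m

Perpendicular speed = 1.400 m/s; crossing time = 85 / 1.400 = 60.698 s.
Net downstream speed = 0.662 m/s.
Drift = 0.662 × 60.698 = 40.209 m (downstream).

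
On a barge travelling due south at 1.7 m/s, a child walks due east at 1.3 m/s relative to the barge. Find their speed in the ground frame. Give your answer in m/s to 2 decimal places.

Taking east as x and north as y: barge velocity = (0.000, -1.700) m/s; child velocity relative to barge = (1.300, 0.000) m/s.
Velocity relative to ground = (0.000, -1.700) + (1.300, 0.000) = (1.300, -1.700) m/s.
Speed = |(1.300, -1.700)| = 2.140 m/s.

2.14 m/s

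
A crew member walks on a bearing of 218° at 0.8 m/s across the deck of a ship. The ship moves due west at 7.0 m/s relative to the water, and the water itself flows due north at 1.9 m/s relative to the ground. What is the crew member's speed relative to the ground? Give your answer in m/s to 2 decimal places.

7.60 m/s

In east/north components (m/s): crew member relative to ship = (-0.493, -0.630); ship relative to water = (-7.000, 0.000); water relative to ground = (0.000, 1.900).
Sum = (-7.493, 1.270) m/s.
Speed = |(-7.493, 1.270)| = 7.599 m/s.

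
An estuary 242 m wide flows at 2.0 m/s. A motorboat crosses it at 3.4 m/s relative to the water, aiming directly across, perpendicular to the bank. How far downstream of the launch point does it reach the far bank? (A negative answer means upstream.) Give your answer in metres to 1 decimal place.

142.4 m

Perpendicular speed = 3.400 m/s; crossing time = 242 / 3.400 = 71.176 s.
Net downstream speed = 2.000 m/s.
Drift = 2.000 × 71.176 = 142.353 m (downstream).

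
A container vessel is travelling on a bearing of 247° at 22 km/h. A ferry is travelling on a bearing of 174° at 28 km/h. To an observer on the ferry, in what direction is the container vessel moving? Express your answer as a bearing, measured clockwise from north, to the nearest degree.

Taking east as x and north as y: container vessel velocity = (-20.251, -8.596) km/h; ferry velocity = (2.927, -27.847) km/h.
Velocity of container vessel relative to ferry = (-20.251, -8.596) − (2.927, -27.847) = (-23.178, 19.251) km/h.
Bearing = atan2(-23.18, 19.25) = 309.71° clockwise from north.

310°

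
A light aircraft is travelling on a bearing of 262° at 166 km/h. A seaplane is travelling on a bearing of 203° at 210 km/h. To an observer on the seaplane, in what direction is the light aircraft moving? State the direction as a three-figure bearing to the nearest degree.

Taking east as x and north as y: light aircraft velocity = (-164.384, -23.103) km/h; seaplane velocity = (-82.054, -193.306) km/h.
Velocity of light aircraft relative to seaplane = (-164.384, -23.103) − (-82.054, -193.306) = (-82.331, 170.203) km/h.
Bearing = atan2(-82.33, 170.20) = 334.19° clockwise from north.

334°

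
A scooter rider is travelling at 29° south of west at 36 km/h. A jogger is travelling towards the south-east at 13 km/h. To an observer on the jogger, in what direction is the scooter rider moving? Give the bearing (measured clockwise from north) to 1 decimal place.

258.5°

Taking east as x and north as y: scooter rider velocity = (-31.486, -17.453) km/h; jogger velocity = (9.192, -9.192) km/h.
Velocity of scooter rider relative to jogger = (-31.486, -17.453) − (9.192, -9.192) = (-40.679, -8.261) km/h.
Bearing = atan2(-40.68, -8.26) = 258.52° clockwise from north.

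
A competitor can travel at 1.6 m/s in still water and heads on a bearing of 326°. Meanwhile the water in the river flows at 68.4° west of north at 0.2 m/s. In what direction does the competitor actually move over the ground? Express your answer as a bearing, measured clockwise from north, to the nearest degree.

322°

Taking east as x and north as y: velocity relative to the water = (-0.895, 1.326) m/s; the water relative to ground = (-0.186, 0.074) m/s.
Velocity relative to ground = (-0.895, 1.326) + (-0.186, 0.074) = (-1.081, 1.400) m/s.
Bearing = atan2(-1.08, 1.40) = 322.34° clockwise from north.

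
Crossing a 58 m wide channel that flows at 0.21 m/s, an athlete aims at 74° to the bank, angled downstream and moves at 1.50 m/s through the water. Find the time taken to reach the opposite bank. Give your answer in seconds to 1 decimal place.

The component of the athlete's velocity perpendicular to the bank is 1.50 × sin 74° = 1.442 m/s.
The flow acts along the bank and has no component across it.
Time = 58 / 1.442 = 40.225 s.

40.2 s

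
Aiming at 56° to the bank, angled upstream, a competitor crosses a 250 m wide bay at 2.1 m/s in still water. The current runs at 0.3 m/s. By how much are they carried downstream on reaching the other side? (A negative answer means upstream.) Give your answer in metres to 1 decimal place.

Perpendicular speed = 1.741 m/s; crossing time = 250 / 1.741 = 143.597 s.
Net downstream speed = -0.874 m/s.
Drift = -0.874 × 143.597 = -125.548 m (upstream).

-125.5 m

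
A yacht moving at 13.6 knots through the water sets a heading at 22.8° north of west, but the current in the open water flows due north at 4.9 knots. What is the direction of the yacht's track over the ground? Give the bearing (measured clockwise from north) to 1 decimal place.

Taking east as x and north as y: velocity relative to the water = (-12.537, 5.270) knots; the water relative to ground = (0.000, 4.900) knots.
Velocity relative to ground = (-12.537, 5.270) + (0.000, 4.900) = (-12.537, 10.170) knots.
Bearing = atan2(-12.54, 10.17) = 309.05° clockwise from north.

309.0°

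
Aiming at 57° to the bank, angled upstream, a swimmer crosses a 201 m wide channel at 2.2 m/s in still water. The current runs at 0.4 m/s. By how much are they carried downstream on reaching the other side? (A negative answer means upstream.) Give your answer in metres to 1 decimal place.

-87.0 m

Perpendicular speed = 1.845 m/s; crossing time = 201 / 1.845 = 108.939 s.
Net downstream speed = -0.798 m/s.
Drift = -0.798 × 108.939 = -86.955 m (upstream).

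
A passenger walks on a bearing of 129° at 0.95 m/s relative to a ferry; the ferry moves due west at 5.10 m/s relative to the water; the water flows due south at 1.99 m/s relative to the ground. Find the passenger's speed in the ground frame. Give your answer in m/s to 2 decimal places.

In east/north components (m/s): passenger relative to ferry = (0.738, -0.598); ferry relative to water = (-5.100, 0.000); water relative to ground = (0.000, -1.990).
Sum = (-4.362, -2.588) m/s.
Speed = |(-4.362, -2.588)| = 5.072 m/s.

5.07 m/s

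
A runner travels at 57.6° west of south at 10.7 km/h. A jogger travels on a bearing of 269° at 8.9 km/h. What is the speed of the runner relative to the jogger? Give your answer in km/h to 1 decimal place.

5.6 km/h

Taking east as x and north as y: runner velocity = (-9.034, -5.733) km/h; jogger velocity = (-8.899, -0.155) km/h.
Velocity of runner relative to jogger = (-9.034, -5.733) − (-8.899, -0.155) = (-0.136, -5.578) km/h.
Magnitude = |(-0.136, -5.578)| = 5.580 km/h.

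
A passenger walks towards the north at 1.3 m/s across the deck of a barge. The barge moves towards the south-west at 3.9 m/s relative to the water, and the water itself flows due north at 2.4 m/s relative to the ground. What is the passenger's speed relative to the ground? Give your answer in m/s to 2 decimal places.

2.91 m/s

In east/north components (m/s): passenger relative to barge = (0.000, 1.300); barge relative to water = (-2.758, -2.758); water relative to ground = (0.000, 2.400).
Sum = (-2.758, 0.942) m/s.
Speed = |(-2.758, 0.942)| = 2.914 m/s.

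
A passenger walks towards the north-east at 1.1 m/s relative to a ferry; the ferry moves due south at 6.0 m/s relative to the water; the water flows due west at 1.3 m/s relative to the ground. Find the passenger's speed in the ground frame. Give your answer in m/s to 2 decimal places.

5.25 m/s

In east/north components (m/s): passenger relative to ferry = (0.778, 0.778); ferry relative to water = (0.000, -6.000); water relative to ground = (-1.300, 0.000).
Sum = (-0.522, -5.222) m/s.
Speed = |(-0.522, -5.222)| = 5.248 m/s.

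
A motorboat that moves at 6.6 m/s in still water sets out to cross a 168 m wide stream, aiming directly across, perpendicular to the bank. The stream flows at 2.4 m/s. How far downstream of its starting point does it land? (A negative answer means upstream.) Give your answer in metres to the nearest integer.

61 m

Perpendicular speed = 6.600 m/s; crossing time = 168 / 6.600 = 25.455 s.
Net downstream speed = 2.400 m/s.
Drift = 2.400 × 25.455 = 61.091 m (downstream).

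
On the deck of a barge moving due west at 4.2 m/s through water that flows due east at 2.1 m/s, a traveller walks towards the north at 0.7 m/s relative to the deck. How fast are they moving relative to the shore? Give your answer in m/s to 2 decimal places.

In east/north components (m/s): traveller relative to barge = (0.000, 0.700); barge relative to water = (-4.200, 0.000); water relative to ground = (2.100, 0.000).
Sum = (-2.100, 0.700) m/s.
Speed = |(-2.100, 0.700)| = 2.214 m/s.

2.21 m/s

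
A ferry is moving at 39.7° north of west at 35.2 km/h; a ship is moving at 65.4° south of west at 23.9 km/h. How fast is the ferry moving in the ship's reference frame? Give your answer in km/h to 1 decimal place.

47.4 km/h

Taking east as x and north as y: ferry velocity = (-27.083, 22.485) km/h; ship velocity = (-9.949, -21.731) km/h.
Velocity of ferry relative to ship = (-27.083, 22.485) − (-9.949, -21.731) = (-17.134, 44.215) km/h.
Magnitude = |(-17.134, 44.215)| = 47.419 km/h.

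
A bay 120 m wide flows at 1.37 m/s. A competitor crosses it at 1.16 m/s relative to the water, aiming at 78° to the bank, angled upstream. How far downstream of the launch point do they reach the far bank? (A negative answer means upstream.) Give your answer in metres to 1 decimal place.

119.4 m

Perpendicular speed = 1.135 m/s; crossing time = 120 / 1.135 = 105.759 s.
Net downstream speed = 1.129 m/s.
Drift = 1.129 × 105.759 = 119.384 m (downstream).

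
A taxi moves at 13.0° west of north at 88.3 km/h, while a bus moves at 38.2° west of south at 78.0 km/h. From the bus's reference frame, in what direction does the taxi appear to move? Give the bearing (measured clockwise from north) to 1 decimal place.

010.9°

Taking east as x and north as y: taxi velocity = (-19.863, 86.037) km/h; bus velocity = (-48.236, -61.297) km/h.
Velocity of taxi relative to bus = (-19.863, 86.037) − (-48.236, -61.297) = (28.373, 147.334) km/h.
Bearing = atan2(28.37, 147.33) = 10.90° clockwise from north.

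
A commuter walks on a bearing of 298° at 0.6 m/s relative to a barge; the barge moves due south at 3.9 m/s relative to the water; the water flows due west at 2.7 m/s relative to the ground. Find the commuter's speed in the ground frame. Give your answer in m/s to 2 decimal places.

In east/north components (m/s): commuter relative to barge = (-0.530, 0.282); barge relative to water = (0.000, -3.900); water relative to ground = (-2.700, 0.000).
Sum = (-3.230, -3.618) m/s.
Speed = |(-3.230, -3.618)| = 4.850 m/s.

4.85 m/s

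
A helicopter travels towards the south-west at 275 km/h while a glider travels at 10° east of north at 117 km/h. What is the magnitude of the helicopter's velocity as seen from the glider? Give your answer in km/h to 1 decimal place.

376.9 km/h

Taking east as x and north as y: helicopter velocity = (-194.454, -194.454) km/h; glider velocity = (20.317, 115.223) km/h.
Velocity of helicopter relative to glider = (-194.454, -194.454) − (20.317, 115.223) = (-214.771, -309.677) km/h.
Magnitude = |(-214.771, -309.677)| = 376.864 km/h.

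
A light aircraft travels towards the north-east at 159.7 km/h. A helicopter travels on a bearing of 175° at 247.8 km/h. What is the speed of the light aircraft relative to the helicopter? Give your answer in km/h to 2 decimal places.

371.19 km/h

Taking east as x and north as y: light aircraft velocity = (112.925, 112.925) km/h; helicopter velocity = (21.597, -246.857) km/h.
Velocity of light aircraft relative to helicopter = (112.925, 112.925) − (21.597, -246.857) = (91.328, 359.782) km/h.
Magnitude = |(91.328, 359.782)| = 371.192 km/h.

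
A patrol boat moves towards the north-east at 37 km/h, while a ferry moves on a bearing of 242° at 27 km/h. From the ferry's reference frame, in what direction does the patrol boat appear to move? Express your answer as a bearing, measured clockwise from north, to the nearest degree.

052°

Taking east as x and north as y: patrol boat velocity = (26.163, 26.163) km/h; ferry velocity = (-23.840, -12.676) km/h.
Velocity of patrol boat relative to ferry = (26.163, 26.163) − (-23.840, -12.676) = (50.003, 38.839) km/h.
Bearing = atan2(50.00, 38.84) = 52.16° clockwise from north.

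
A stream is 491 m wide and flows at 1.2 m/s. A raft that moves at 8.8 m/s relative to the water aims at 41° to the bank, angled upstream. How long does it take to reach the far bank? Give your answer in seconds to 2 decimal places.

The component of the raft's velocity perpendicular to the bank is 8.8 × sin 41° = 5.773 m/s.
Only the cross-stream component determines the crossing time; the current contributes nothing perpendicular to the bank.
Time = 491 / 5.773 = 85.046 s.

85.05 s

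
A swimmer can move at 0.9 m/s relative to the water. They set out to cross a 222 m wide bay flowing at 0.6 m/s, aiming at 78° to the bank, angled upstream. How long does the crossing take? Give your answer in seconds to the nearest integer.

252 s

The component of the swimmer's velocity perpendicular to the bank is 0.9 × sin 78° = 0.880 m/s.
The current is parallel to the bank, so it does not affect the crossing time.
Time = 222 / 0.880 = 252.177 s.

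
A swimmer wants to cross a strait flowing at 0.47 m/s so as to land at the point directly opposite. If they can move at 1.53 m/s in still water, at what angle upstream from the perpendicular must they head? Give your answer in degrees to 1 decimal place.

To cancel the current, the upstream component of the swimmer's velocity must equal the flow: 1.53 sin θ = 0.47.
sin θ = 0.47 / 1.53 = 0.3072.
θ = arcsin(0.3072) = 17.890°.

17.9°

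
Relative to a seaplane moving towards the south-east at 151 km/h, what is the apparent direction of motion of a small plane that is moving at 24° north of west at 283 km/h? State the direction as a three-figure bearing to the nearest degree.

301°

Taking east as x and north as y: small plane velocity = (-258.533, 115.106) km/h; seaplane velocity = (106.773, -106.773) km/h.
Velocity of small plane relative to seaplane = (-258.533, 115.106) − (106.773, -106.773) = (-365.306, 221.880) km/h.
Bearing = atan2(-365.31, 221.88) = 301.27° clockwise from north.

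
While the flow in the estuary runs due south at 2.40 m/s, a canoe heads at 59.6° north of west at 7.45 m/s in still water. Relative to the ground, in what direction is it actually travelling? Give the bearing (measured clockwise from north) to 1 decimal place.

Taking east as x and north as y: velocity relative to the water = (-3.770, 6.426) m/s; the water relative to ground = (0.000, -2.400) m/s.
Velocity relative to ground = (-3.770, 6.426) + (0.000, -2.400) = (-3.770, 4.026) m/s.
Bearing = atan2(-3.77, 4.03) = 316.88° clockwise from north.

316.9°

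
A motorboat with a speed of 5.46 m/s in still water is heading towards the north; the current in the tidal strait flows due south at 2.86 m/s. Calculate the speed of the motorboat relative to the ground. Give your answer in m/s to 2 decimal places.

2.60 m/s

Taking east as x and north as y: velocity relative to the water = (0.000, 5.460) m/s; the water relative to ground = (0.000, -2.860) m/s.
Velocity relative to ground = (0.000, 5.460) + (0.000, -2.860) = (0.000, 2.600) m/s.
Speed = |(0.000, 2.600)| = 2.600 m/s.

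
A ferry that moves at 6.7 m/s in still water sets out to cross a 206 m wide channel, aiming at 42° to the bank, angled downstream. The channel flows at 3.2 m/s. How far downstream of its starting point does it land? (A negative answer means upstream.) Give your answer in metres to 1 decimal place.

Perpendicular speed = 4.483 m/s; crossing time = 206 / 4.483 = 45.950 s.
Net downstream speed = 8.179 m/s.
Drift = 8.179 × 45.950 = 375.825 m (downstream).

375.8 m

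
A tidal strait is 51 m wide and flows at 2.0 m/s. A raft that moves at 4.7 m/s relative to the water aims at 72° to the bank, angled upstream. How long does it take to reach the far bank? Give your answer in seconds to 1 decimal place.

The component of the raft's velocity perpendicular to the bank is 4.7 × sin 72° = 4.470 m/s.
The current is parallel to the bank, so it does not affect the crossing time.
Time = 51 / 4.470 = 11.409 s.

11.4 s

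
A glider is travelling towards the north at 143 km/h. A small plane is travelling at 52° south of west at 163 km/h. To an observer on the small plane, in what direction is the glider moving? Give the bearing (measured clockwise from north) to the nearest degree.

020°

Taking east as x and north as y: glider velocity = (0.000, 143.000) km/h; small plane velocity = (-100.353, -128.446) km/h.
Velocity of glider relative to small plane = (0.000, 143.000) − (-100.353, -128.446) = (100.353, 271.446) km/h.
Bearing = atan2(100.35, 271.45) = 20.29° clockwise from north.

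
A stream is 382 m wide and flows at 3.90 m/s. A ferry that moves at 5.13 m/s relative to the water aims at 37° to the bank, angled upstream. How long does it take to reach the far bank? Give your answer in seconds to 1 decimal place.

The component of the ferry's velocity perpendicular to the bank is 5.13 × sin 37° = 3.087 m/s.
The flow acts along the bank and has no component across it.
Time = 382 / 3.087 = 123.732 s.

123.7 s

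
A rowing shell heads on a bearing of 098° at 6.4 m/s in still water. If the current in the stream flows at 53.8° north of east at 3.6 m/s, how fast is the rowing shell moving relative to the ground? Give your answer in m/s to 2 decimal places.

8.70 m/s

Taking east as x and north as y: velocity relative to the water = (6.338, -0.891) m/s; the water relative to ground = (2.126, 2.905) m/s.
Velocity relative to ground = (6.338, -0.891) + (2.126, 2.905) = (8.464, 2.014) m/s.
Speed = |(8.464, 2.014)| = 8.700 m/s.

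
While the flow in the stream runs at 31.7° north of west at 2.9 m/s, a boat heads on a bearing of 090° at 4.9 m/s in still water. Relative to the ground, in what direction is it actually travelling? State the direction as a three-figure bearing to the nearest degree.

Taking east as x and north as y: velocity relative to the water = (4.900, 0.000) m/s; the water relative to ground = (-2.467, 1.524) m/s.
Velocity relative to ground = (4.900, 0.000) + (-2.467, 1.524) = (2.433, 1.524) m/s.
Bearing = atan2(2.43, 1.52) = 57.94° clockwise from north.

058°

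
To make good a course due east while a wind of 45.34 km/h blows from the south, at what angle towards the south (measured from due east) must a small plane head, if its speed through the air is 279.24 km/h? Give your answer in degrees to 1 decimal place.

The wind pushes perpendicular to the desired track; the heading must have a component into the wind equal to 45.34 km/h: 279.24 sin θ = 45.34.
sin θ = 0.1624, so θ = 9.344°.

9.3°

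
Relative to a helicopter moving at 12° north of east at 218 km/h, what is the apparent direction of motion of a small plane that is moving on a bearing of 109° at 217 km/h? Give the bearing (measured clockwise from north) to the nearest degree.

184°

Taking east as x and north as y: small plane velocity = (205.178, -70.648) km/h; helicopter velocity = (213.236, 45.325) km/h.
Velocity of small plane relative to helicopter = (205.178, -70.648) − (213.236, 45.325) = (-8.059, -115.973) km/h.
Bearing = atan2(-8.06, -115.97) = 183.97° clockwise from north.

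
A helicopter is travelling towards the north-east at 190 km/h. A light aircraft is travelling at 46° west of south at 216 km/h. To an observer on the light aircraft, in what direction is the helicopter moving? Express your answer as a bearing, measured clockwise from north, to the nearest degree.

Taking east as x and north as y: helicopter velocity = (134.350, 134.350) km/h; light aircraft velocity = (-155.377, -150.046) km/h.
Velocity of helicopter relative to light aircraft = (134.350, 134.350) − (-155.377, -150.046) = (289.728, 284.396) km/h.
Bearing = atan2(289.73, 284.40) = 45.53° clockwise from north.

046°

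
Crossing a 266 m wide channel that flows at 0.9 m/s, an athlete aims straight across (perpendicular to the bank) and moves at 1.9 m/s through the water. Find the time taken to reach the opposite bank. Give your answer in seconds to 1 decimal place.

The component of the athlete's velocity perpendicular to the bank is 1.9 m/s.
The current is parallel to the bank, so it does not affect the crossing time.
Time = 266 / 1.900 = 140.000 s.

140.0 s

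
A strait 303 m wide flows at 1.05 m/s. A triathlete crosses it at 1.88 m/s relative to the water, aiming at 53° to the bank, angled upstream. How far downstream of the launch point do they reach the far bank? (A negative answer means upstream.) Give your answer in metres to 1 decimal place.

Perpendicular speed = 1.501 m/s; crossing time = 303 / 1.501 = 201.807 s.
Net downstream speed = -0.081 m/s.
Drift = -0.081 × 201.807 = -16.430 m (upstream).

-16.4 m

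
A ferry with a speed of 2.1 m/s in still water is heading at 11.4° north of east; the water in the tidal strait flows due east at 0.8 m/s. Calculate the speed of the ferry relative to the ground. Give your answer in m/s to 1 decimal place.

2.9 m/s

Taking east as x and north as y: velocity relative to the water = (2.059, 0.415) m/s; the water relative to ground = (0.800, 0.000) m/s.
Velocity relative to ground = (2.059, 0.415) + (0.800, 0.000) = (2.859, 0.415) m/s.
Speed = |(2.859, 0.415)| = 2.889 m/s.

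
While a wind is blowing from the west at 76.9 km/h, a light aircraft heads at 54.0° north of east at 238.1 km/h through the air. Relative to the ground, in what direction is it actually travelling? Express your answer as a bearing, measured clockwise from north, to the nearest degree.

Taking east as x and north as y: velocity relative to the air = (139.952, 192.627) km/h; the air relative to ground = (76.900, 0.000) km/h.
Velocity relative to ground = (139.952, 192.627) + (76.900, 0.000) = (216.852, 192.627) km/h.
Bearing = atan2(216.85, 192.63) = 48.39° clockwise from north.

048°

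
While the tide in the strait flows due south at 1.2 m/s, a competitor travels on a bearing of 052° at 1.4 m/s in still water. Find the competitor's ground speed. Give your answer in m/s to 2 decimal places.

Taking east as x and north as y: velocity relative to the water = (1.103, 0.862) m/s; the water relative to ground = (0.000, -1.200) m/s.
Velocity relative to ground = (1.103, 0.862) + (0.000, -1.200) = (1.103, -0.338) m/s.
Speed = |(1.103, -0.338)| = 1.154 m/s.

1.15 m/s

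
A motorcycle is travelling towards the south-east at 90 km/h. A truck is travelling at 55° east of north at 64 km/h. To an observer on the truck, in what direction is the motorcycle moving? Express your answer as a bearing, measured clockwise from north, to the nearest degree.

Taking east as x and north as y: motorcycle velocity = (63.640, -63.640) km/h; truck velocity = (52.426, 36.709) km/h.
Velocity of motorcycle relative to truck = (63.640, -63.640) − (52.426, 36.709) = (11.214, -100.349) km/h.
Bearing = atan2(11.21, -100.35) = 173.62° clockwise from north.

174°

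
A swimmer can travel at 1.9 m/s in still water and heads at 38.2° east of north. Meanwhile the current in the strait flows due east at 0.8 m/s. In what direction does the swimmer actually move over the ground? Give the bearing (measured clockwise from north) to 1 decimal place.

052.9°

Taking east as x and north as y: velocity relative to the water = (1.175, 1.493) m/s; the water relative to ground = (0.800, 0.000) m/s.
Velocity relative to ground = (1.175, 1.493) + (0.800, 0.000) = (1.975, 1.493) m/s.
Bearing = atan2(1.97, 1.49) = 52.91° clockwise from north.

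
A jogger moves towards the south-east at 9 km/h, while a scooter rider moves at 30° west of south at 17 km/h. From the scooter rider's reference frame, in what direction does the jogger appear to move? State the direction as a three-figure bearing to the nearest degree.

061°

Taking east as x and north as y: jogger velocity = (6.364, -6.364) km/h; scooter rider velocity = (-8.500, -14.722) km/h.
Velocity of jogger relative to scooter rider = (6.364, -6.364) − (-8.500, -14.722) = (14.864, 8.358) km/h.
Bearing = atan2(14.86, 8.36) = 60.65° clockwise from north.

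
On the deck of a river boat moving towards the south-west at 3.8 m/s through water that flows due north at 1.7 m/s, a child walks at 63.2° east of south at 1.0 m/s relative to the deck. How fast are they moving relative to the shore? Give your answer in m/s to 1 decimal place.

2.3 m/s

In east/north components (m/s): child relative to river boat = (0.893, -0.451); river boat relative to water = (-2.687, -2.687); water relative to ground = (0.000, 1.700).
Sum = (-1.794, -1.438) m/s.
Speed = |(-1.794, -1.438)| = 2.299 m/s.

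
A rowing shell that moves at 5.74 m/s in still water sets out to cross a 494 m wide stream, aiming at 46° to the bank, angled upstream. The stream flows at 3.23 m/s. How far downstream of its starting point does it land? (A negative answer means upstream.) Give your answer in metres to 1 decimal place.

Perpendicular speed = 4.129 m/s; crossing time = 494 / 4.129 = 119.641 s.
Net downstream speed = -0.757 m/s.
Drift = -0.757 × 119.641 = -90.609 m (upstream).

-90.6 m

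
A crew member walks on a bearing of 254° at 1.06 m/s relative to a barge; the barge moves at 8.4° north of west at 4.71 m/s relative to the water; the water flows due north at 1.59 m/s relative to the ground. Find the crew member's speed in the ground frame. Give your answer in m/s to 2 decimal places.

6.02 m/s

In east/north components (m/s): crew member relative to barge = (-1.019, -0.292); barge relative to water = (-4.659, 0.688); water relative to ground = (0.000, 1.590).
Sum = (-5.678, 1.986) m/s.
Speed = |(-5.678, 1.986)| = 6.016 m/s.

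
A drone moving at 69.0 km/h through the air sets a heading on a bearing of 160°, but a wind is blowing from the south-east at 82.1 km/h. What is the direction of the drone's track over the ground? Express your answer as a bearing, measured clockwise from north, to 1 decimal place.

Taking east as x and north as y: velocity relative to the air = (23.599, -64.839) km/h; the air relative to ground = (-58.053, 58.053) km/h.
Velocity relative to ground = (23.599, -64.839) + (-58.053, 58.053) = (-34.454, -6.785) km/h.
Bearing = atan2(-34.45, -6.79) = 258.86° clockwise from north.

258.9°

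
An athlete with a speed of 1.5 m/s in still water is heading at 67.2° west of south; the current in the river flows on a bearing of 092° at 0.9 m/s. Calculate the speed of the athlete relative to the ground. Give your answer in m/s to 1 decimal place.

Taking east as x and north as y: velocity relative to the water = (-1.383, -0.581) m/s; the water relative to ground = (0.899, -0.031) m/s.
Velocity relative to ground = (-1.383, -0.581) + (0.899, -0.031) = (-0.483, -0.613) m/s.
Speed = |(-0.483, -0.613)| = 0.780 m/s.

0.8 m/s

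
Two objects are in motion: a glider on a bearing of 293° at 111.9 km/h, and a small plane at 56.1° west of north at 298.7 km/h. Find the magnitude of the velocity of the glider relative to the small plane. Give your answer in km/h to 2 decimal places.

190.00 km/h

Taking east as x and north as y: glider velocity = (-103.004, 43.723) km/h; small plane velocity = (-247.925, 166.598) km/h.
Velocity of glider relative to small plane = (-103.004, 43.723) − (-247.925, 166.598) = (144.920, -122.876) km/h.
Magnitude = |(144.920, -122.876)| = 190.001 km/h.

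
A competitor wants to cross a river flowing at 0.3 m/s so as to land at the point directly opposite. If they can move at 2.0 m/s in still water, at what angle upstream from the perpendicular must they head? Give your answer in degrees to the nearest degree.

To cancel the current, the upstream component of the competitor's velocity must equal the flow: 2.0 sin θ = 0.3.
sin θ = 0.3 / 2.0 = 0.1500.
θ = arcsin(0.1500) = 8.627°.

9°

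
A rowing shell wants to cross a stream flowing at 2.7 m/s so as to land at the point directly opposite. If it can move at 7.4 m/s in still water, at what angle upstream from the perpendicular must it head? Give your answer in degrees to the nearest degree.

To cancel the current, the upstream component of the rowing shell's velocity must equal the flow: 7.4 sin θ = 2.7.
sin θ = 2.7 / 7.4 = 0.3649.
θ = arcsin(0.3649) = 21.399°.

21°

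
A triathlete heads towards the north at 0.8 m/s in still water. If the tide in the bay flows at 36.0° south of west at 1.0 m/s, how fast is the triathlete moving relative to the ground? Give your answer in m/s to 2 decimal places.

Taking east as x and north as y: velocity relative to the water = (0.000, 0.800) m/s; the water relative to ground = (-0.809, -0.588) m/s.
Velocity relative to ground = (0.000, 0.800) + (-0.809, -0.588) = (-0.809, 0.212) m/s.
Speed = |(-0.809, 0.212)| = 0.836 m/s.

0.84 m/s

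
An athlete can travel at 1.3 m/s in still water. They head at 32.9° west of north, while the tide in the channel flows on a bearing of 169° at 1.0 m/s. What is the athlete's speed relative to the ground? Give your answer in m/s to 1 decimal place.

0.5 m/s

Taking east as x and north as y: velocity relative to the water = (-0.706, 1.092) m/s; the water relative to ground = (0.191, -0.982) m/s.
Velocity relative to ground = (-0.706, 1.092) + (0.191, -0.982) = (-0.515, 0.110) m/s.
Speed = |(-0.515, 0.110)| = 0.527 m/s.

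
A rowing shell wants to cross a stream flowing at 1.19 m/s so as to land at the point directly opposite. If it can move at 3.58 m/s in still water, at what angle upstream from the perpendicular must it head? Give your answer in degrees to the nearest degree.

19°

To cancel the current, the upstream component of the rowing shell's velocity must equal the flow: 3.58 sin θ = 1.19.
sin θ = 1.19 / 3.58 = 0.3324.
θ = arcsin(0.3324) = 19.415°.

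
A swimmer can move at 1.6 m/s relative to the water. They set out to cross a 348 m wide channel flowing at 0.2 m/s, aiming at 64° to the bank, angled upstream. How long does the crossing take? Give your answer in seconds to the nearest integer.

242 s

The component of the swimmer's velocity perpendicular to the bank is 1.6 × sin 64° = 1.438 m/s.
The flow acts along the bank and has no component across it.
Time = 348 / 1.438 = 241.991 s.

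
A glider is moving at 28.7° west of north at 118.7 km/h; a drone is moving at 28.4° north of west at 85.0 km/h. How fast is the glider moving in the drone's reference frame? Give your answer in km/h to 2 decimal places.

66.12 km/h

Taking east as x and north as y: glider velocity = (-57.003, 104.117) km/h; drone velocity = (-74.770, 40.428) km/h.
Velocity of glider relative to drone = (-57.003, 104.117) − (-74.770, 40.428) = (17.768, 63.689) km/h.
Magnitude = |(17.768, 63.689)| = 66.121 km/h.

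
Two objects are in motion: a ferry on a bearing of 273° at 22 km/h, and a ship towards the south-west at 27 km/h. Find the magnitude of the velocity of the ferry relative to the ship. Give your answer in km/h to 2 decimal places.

20.45 km/h

Taking east as x and north as y: ferry velocity = (-21.970, 1.151) km/h; ship velocity = (-19.092, -19.092) km/h.
Velocity of ferry relative to ship = (-21.970, 1.151) − (-19.092, -19.092) = (-2.878, 20.243) km/h.
Magnitude = |(-2.878, 20.243)| = 20.447 km/h.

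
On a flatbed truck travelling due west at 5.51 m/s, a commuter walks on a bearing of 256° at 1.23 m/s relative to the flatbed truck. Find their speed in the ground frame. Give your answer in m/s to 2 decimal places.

6.71 m/s

Taking east as x and north as y: flatbed truck velocity = (-5.510, 0.000) m/s; commuter velocity relative to flatbed truck = (-1.193, -0.298) m/s.
Velocity relative to ground = (-5.510, 0.000) + (-1.193, -0.298) = (-6.703, -0.298) m/s.
Speed = |(-6.703, -0.298)| = 6.710 m/s.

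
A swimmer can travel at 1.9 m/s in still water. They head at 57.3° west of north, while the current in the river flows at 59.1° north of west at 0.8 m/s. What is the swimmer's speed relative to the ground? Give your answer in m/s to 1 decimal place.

Taking east as x and north as y: velocity relative to the water = (-1.599, 1.026) m/s; the water relative to ground = (-0.411, 0.686) m/s.
Velocity relative to ground = (-1.599, 1.026) + (-0.411, 0.686) = (-2.010, 1.713) m/s.
Speed = |(-2.010, 1.713)| = 2.641 m/s.

2.6 m/s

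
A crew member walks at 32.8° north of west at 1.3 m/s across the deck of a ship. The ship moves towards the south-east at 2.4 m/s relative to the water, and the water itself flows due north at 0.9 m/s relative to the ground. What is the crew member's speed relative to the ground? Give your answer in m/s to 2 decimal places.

0.61 m/s

In east/north components (m/s): crew member relative to ship = (-1.093, 0.704); ship relative to water = (1.697, -1.697); water relative to ground = (0.000, 0.900).
Sum = (0.604, -0.093) m/s.
Speed = |(0.604, -0.093)| = 0.611 m/s.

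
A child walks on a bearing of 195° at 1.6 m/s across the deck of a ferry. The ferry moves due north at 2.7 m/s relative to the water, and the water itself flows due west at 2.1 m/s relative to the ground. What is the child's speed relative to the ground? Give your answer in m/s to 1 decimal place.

In east/north components (m/s): child relative to ferry = (-0.414, -1.545); ferry relative to water = (0.000, 2.700); water relative to ground = (-2.100, 0.000).
Sum = (-2.514, 1.155) m/s.
Speed = |(-2.514, 1.155)| = 2.767 m/s.

2.8 m/s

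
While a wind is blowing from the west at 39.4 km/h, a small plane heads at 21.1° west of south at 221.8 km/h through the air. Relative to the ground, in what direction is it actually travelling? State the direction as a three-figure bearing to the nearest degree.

191°

Taking east as x and north as y: velocity relative to the air = (-79.847, -206.929) km/h; the air relative to ground = (39.400, 0.000) km/h.
Velocity relative to ground = (-79.847, -206.929) + (39.400, 0.000) = (-40.447, -206.929) km/h.
Bearing = atan2(-40.45, -206.93) = 191.06° clockwise from north.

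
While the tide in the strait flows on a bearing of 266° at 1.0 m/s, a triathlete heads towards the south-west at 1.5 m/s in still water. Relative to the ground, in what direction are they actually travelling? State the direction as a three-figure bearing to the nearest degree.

241°

Taking east as x and north as y: velocity relative to the water = (-1.061, -1.061) m/s; the water relative to ground = (-0.998, -0.070) m/s.
Velocity relative to ground = (-1.061, -1.061) + (-0.998, -0.070) = (-2.058, -1.130) m/s.
Bearing = atan2(-2.06, -1.13) = 241.22° clockwise from north.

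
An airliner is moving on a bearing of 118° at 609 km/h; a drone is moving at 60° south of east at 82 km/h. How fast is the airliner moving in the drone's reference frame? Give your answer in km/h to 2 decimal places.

Taking east as x and north as y: airliner velocity = (537.715, -285.908) km/h; drone velocity = (41.000, -71.014) km/h.
Velocity of airliner relative to drone = (537.715, -285.908) − (41.000, -71.014) = (496.715, -214.894) km/h.
Magnitude = |(496.715, -214.894)| = 541.207 km/h.

541.21 km/h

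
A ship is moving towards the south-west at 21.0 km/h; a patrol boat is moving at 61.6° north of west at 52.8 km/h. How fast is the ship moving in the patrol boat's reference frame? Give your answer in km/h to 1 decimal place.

62.1 km/h

Taking east as x and north as y: ship velocity = (-14.849, -14.849) km/h; patrol boat velocity = (-25.113, 46.445) km/h.
Velocity of ship relative to patrol boat = (-14.849, -14.849) − (-25.113, 46.445) = (10.264, -61.295) km/h.
Magnitude = |(10.264, -61.295)| = 62.148 km/h.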